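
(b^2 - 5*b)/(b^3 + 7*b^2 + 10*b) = (b - 5)/(b^2 + 7*b + 10)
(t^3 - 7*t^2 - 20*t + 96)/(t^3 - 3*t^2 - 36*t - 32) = (t - 3)/(t + 1)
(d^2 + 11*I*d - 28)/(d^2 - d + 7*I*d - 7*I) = (d + 4*I)/(d - 1)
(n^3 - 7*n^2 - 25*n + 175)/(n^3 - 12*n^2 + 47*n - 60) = (n^2 - 2*n - 35)/(n^2 - 7*n + 12)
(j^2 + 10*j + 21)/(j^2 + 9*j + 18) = (j + 7)/(j + 6)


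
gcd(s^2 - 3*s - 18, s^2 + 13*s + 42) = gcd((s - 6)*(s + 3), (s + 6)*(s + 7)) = 1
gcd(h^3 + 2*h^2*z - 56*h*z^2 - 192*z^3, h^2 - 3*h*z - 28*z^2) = h + 4*z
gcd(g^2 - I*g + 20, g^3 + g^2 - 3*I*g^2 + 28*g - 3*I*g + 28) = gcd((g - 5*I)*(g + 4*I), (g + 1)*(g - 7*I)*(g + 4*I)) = g + 4*I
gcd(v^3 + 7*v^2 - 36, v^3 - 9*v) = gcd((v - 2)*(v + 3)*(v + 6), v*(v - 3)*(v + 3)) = v + 3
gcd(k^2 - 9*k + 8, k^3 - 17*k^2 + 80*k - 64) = k^2 - 9*k + 8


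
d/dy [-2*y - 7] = -2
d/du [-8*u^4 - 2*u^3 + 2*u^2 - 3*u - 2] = -32*u^3 - 6*u^2 + 4*u - 3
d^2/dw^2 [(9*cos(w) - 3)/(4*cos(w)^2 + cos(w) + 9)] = 3*(-108*(1 - cos(2*w))^2*cos(w) + 19*(1 - cos(2*w))^2 - 333*cos(w) - 30*cos(2*w) + 93*cos(3*w) + 24*cos(5*w) - 90)/(cos(w) + 2*cos(2*w) + 11)^3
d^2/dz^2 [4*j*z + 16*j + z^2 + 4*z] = 2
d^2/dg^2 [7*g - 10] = 0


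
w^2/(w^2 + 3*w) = w/(w + 3)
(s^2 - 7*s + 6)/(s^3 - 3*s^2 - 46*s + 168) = (s - 1)/(s^2 + 3*s - 28)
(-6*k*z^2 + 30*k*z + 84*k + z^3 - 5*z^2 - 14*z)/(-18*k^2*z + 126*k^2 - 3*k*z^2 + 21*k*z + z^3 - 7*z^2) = (z + 2)/(3*k + z)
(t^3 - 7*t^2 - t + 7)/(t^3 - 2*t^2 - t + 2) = (t - 7)/(t - 2)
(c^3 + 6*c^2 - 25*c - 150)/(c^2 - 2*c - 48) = (c^2 - 25)/(c - 8)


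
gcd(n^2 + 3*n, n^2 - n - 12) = n + 3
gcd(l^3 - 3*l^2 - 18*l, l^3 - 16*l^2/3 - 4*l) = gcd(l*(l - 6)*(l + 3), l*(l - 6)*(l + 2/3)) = l^2 - 6*l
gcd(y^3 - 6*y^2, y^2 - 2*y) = y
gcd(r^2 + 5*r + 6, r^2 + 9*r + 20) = 1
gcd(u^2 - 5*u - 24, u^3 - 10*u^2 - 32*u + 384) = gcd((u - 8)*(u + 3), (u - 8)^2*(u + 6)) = u - 8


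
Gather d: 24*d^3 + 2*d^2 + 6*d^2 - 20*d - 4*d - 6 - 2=24*d^3 + 8*d^2 - 24*d - 8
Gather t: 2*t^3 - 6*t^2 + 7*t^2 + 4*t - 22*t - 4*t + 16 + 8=2*t^3 + t^2 - 22*t + 24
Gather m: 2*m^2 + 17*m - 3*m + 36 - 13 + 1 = 2*m^2 + 14*m + 24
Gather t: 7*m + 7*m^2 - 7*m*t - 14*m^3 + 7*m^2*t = -14*m^3 + 7*m^2 + 7*m + t*(7*m^2 - 7*m)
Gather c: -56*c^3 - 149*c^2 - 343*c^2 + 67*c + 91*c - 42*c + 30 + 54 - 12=-56*c^3 - 492*c^2 + 116*c + 72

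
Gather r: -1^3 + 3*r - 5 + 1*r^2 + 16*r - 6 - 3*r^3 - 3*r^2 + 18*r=-3*r^3 - 2*r^2 + 37*r - 12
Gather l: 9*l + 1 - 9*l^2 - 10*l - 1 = -9*l^2 - l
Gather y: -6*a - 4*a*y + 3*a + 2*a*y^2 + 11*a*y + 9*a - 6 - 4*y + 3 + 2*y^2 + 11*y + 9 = 6*a + y^2*(2*a + 2) + y*(7*a + 7) + 6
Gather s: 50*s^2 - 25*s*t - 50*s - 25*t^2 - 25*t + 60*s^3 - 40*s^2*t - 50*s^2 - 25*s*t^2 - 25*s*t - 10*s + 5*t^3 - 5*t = 60*s^3 - 40*s^2*t + s*(-25*t^2 - 50*t - 60) + 5*t^3 - 25*t^2 - 30*t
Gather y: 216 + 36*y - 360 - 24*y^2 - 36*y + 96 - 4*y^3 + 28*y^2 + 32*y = -4*y^3 + 4*y^2 + 32*y - 48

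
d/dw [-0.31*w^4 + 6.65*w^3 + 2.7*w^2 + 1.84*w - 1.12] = -1.24*w^3 + 19.95*w^2 + 5.4*w + 1.84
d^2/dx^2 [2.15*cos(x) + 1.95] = -2.15*cos(x)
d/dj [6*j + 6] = 6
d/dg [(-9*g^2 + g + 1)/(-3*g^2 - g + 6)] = (12*g^2 - 102*g + 7)/(9*g^4 + 6*g^3 - 35*g^2 - 12*g + 36)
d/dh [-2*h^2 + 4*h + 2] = 4 - 4*h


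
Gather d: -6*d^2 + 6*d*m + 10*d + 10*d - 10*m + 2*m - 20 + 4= -6*d^2 + d*(6*m + 20) - 8*m - 16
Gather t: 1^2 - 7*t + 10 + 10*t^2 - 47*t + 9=10*t^2 - 54*t + 20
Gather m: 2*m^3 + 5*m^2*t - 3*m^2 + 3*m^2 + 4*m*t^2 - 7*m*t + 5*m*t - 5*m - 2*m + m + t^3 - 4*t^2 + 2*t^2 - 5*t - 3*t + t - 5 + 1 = 2*m^3 + 5*m^2*t + m*(4*t^2 - 2*t - 6) + t^3 - 2*t^2 - 7*t - 4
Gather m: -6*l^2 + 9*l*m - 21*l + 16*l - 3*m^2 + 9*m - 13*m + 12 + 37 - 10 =-6*l^2 - 5*l - 3*m^2 + m*(9*l - 4) + 39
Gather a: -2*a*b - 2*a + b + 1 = a*(-2*b - 2) + b + 1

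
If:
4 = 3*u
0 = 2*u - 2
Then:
No Solution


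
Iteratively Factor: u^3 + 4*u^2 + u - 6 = (u - 1)*(u^2 + 5*u + 6) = (u - 1)*(u + 3)*(u + 2)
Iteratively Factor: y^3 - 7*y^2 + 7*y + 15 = (y + 1)*(y^2 - 8*y + 15) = (y - 3)*(y + 1)*(y - 5)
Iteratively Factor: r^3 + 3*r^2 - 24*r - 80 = (r + 4)*(r^2 - r - 20) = (r - 5)*(r + 4)*(r + 4)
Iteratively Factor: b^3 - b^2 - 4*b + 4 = (b + 2)*(b^2 - 3*b + 2) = (b - 2)*(b + 2)*(b - 1)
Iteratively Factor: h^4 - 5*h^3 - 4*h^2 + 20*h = (h - 2)*(h^3 - 3*h^2 - 10*h) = (h - 2)*(h + 2)*(h^2 - 5*h) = (h - 5)*(h - 2)*(h + 2)*(h)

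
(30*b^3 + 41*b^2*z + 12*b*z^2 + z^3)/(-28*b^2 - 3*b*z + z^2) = (30*b^3 + 41*b^2*z + 12*b*z^2 + z^3)/(-28*b^2 - 3*b*z + z^2)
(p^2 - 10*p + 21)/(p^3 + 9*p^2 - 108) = (p - 7)/(p^2 + 12*p + 36)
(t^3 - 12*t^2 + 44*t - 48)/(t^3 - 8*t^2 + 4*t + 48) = (t - 2)/(t + 2)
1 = 1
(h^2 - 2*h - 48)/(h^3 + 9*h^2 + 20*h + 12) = (h - 8)/(h^2 + 3*h + 2)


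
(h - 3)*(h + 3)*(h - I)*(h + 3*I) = h^4 + 2*I*h^3 - 6*h^2 - 18*I*h - 27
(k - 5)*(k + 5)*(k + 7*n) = k^3 + 7*k^2*n - 25*k - 175*n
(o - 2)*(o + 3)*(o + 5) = o^3 + 6*o^2 - o - 30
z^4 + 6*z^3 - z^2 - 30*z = z*(z - 2)*(z + 3)*(z + 5)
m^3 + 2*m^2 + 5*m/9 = m*(m + 1/3)*(m + 5/3)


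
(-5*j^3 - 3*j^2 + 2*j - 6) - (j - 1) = -5*j^3 - 3*j^2 + j - 5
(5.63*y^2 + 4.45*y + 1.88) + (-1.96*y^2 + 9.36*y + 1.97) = 3.67*y^2 + 13.81*y + 3.85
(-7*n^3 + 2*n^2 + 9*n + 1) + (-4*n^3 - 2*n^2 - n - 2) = -11*n^3 + 8*n - 1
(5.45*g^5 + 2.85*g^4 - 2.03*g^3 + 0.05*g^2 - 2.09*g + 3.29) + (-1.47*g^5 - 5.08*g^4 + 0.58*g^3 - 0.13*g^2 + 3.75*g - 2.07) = 3.98*g^5 - 2.23*g^4 - 1.45*g^3 - 0.08*g^2 + 1.66*g + 1.22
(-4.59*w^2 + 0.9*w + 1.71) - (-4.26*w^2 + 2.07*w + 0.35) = -0.33*w^2 - 1.17*w + 1.36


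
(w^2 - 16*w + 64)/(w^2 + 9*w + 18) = (w^2 - 16*w + 64)/(w^2 + 9*w + 18)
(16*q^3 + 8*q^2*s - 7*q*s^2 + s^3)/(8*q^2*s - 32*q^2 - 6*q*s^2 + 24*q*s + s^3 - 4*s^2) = (4*q^2 + 3*q*s - s^2)/(2*q*s - 8*q - s^2 + 4*s)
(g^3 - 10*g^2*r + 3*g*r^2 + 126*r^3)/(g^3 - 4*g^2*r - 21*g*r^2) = (g - 6*r)/g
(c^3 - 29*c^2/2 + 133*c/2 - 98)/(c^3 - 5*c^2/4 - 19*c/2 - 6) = 2*(2*c^2 - 21*c + 49)/(4*c^2 + 11*c + 6)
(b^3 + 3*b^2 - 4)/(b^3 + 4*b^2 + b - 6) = (b + 2)/(b + 3)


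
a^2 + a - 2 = (a - 1)*(a + 2)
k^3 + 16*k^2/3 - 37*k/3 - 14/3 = (k - 2)*(k + 1/3)*(k + 7)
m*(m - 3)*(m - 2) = m^3 - 5*m^2 + 6*m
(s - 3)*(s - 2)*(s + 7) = s^3 + 2*s^2 - 29*s + 42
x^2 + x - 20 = (x - 4)*(x + 5)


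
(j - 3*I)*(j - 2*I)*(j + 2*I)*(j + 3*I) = j^4 + 13*j^2 + 36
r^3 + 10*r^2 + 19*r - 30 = (r - 1)*(r + 5)*(r + 6)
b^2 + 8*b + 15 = (b + 3)*(b + 5)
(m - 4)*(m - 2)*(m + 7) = m^3 + m^2 - 34*m + 56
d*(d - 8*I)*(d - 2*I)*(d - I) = d^4 - 11*I*d^3 - 26*d^2 + 16*I*d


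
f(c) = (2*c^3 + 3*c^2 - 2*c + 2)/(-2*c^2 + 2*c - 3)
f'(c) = (4*c - 2)*(2*c^3 + 3*c^2 - 2*c + 2)/(-2*c^2 + 2*c - 3)^2 + (6*c^2 + 6*c - 2)/(-2*c^2 + 2*c - 3)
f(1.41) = -2.59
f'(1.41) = -2.16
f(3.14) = -5.31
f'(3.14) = -1.21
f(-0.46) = -0.77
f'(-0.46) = 0.12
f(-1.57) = -0.43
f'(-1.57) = -0.63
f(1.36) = -2.48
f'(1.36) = -2.19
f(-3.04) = 0.74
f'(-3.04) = -0.90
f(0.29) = -0.66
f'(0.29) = -0.31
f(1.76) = -3.29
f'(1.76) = -1.86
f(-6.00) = 3.56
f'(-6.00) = -0.98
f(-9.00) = 6.53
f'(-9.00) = -0.99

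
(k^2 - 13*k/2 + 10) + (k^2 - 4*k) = 2*k^2 - 21*k/2 + 10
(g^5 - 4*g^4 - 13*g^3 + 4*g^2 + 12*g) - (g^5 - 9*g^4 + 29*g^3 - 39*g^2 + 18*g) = 5*g^4 - 42*g^3 + 43*g^2 - 6*g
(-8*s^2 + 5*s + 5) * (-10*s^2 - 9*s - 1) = 80*s^4 + 22*s^3 - 87*s^2 - 50*s - 5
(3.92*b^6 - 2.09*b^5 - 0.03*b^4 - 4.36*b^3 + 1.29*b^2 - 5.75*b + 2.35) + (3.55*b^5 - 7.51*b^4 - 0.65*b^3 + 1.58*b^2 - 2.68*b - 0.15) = 3.92*b^6 + 1.46*b^5 - 7.54*b^4 - 5.01*b^3 + 2.87*b^2 - 8.43*b + 2.2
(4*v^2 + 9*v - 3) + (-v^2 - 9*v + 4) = 3*v^2 + 1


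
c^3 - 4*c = c*(c - 2)*(c + 2)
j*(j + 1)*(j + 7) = j^3 + 8*j^2 + 7*j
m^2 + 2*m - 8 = (m - 2)*(m + 4)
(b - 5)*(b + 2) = b^2 - 3*b - 10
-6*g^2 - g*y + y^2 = (-3*g + y)*(2*g + y)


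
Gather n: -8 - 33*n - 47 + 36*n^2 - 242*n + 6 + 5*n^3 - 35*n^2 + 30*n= 5*n^3 + n^2 - 245*n - 49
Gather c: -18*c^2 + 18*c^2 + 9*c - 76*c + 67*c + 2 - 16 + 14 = 0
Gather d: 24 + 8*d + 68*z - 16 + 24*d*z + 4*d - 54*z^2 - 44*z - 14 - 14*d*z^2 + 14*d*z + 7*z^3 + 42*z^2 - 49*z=d*(-14*z^2 + 38*z + 12) + 7*z^3 - 12*z^2 - 25*z - 6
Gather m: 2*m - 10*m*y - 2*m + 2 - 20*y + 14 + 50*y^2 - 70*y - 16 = -10*m*y + 50*y^2 - 90*y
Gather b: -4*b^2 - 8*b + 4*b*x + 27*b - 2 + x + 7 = -4*b^2 + b*(4*x + 19) + x + 5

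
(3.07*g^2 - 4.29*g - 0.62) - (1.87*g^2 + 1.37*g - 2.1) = 1.2*g^2 - 5.66*g + 1.48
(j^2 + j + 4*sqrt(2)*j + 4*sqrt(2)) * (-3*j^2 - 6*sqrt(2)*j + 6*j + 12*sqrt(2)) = -3*j^4 - 18*sqrt(2)*j^3 + 3*j^3 - 42*j^2 + 18*sqrt(2)*j^2 + 48*j + 36*sqrt(2)*j + 96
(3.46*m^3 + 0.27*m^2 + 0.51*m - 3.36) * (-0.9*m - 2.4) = -3.114*m^4 - 8.547*m^3 - 1.107*m^2 + 1.8*m + 8.064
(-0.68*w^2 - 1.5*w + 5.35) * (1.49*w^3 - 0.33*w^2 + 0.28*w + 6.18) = -1.0132*w^5 - 2.0106*w^4 + 8.2761*w^3 - 6.3879*w^2 - 7.772*w + 33.063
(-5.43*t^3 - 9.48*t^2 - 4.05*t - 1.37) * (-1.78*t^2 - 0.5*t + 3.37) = 9.6654*t^5 + 19.5894*t^4 - 6.3501*t^3 - 27.484*t^2 - 12.9635*t - 4.6169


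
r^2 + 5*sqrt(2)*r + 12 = (r + 2*sqrt(2))*(r + 3*sqrt(2))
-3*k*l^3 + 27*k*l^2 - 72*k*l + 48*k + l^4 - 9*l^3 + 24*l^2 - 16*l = (-3*k + l)*(l - 4)^2*(l - 1)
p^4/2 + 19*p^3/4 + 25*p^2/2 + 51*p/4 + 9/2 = (p/2 + 1/2)*(p + 1)*(p + 3/2)*(p + 6)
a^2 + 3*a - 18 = (a - 3)*(a + 6)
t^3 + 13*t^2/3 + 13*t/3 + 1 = (t + 1/3)*(t + 1)*(t + 3)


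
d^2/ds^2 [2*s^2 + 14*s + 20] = 4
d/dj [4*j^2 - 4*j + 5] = 8*j - 4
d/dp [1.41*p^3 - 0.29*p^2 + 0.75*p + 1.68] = 4.23*p^2 - 0.58*p + 0.75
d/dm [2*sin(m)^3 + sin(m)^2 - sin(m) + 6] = (6*sin(m)^2 + 2*sin(m) - 1)*cos(m)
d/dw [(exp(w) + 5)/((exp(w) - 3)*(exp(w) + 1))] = (-exp(2*w) - 10*exp(w) + 7)*exp(w)/(exp(4*w) - 4*exp(3*w) - 2*exp(2*w) + 12*exp(w) + 9)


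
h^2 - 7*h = h*(h - 7)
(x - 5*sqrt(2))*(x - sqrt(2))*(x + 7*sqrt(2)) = x^3 + sqrt(2)*x^2 - 74*x + 70*sqrt(2)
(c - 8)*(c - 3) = c^2 - 11*c + 24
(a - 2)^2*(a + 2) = a^3 - 2*a^2 - 4*a + 8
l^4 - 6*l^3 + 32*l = l*(l - 4)^2*(l + 2)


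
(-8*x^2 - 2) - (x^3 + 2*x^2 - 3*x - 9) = -x^3 - 10*x^2 + 3*x + 7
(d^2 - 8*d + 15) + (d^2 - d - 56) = 2*d^2 - 9*d - 41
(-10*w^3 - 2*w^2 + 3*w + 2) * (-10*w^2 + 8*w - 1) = 100*w^5 - 60*w^4 - 36*w^3 + 6*w^2 + 13*w - 2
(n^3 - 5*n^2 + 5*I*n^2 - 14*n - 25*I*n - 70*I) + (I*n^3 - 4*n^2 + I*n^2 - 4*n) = n^3 + I*n^3 - 9*n^2 + 6*I*n^2 - 18*n - 25*I*n - 70*I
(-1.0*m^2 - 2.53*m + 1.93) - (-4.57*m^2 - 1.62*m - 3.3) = 3.57*m^2 - 0.91*m + 5.23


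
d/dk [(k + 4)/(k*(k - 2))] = (-k^2 - 8*k + 8)/(k^2*(k^2 - 4*k + 4))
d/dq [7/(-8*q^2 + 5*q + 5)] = 7*(16*q - 5)/(-8*q^2 + 5*q + 5)^2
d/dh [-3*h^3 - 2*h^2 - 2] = h*(-9*h - 4)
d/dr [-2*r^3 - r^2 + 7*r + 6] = -6*r^2 - 2*r + 7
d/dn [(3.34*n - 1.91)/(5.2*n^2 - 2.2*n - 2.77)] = (-17.368*n^2 + 19.864*n - 13.4538)/(27.04*n^4 - 22.88*n^3 - 23.968*n^2 + 12.188*n + 7.6729)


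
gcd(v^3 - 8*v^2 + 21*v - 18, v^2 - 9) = v - 3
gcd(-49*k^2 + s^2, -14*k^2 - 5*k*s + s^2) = -7*k + s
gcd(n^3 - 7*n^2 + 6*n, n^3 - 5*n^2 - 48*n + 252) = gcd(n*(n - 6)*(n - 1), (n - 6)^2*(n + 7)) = n - 6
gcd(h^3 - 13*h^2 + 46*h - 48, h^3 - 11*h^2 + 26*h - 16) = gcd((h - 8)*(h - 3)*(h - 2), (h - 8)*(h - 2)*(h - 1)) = h^2 - 10*h + 16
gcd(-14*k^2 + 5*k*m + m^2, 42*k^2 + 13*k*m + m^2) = 7*k + m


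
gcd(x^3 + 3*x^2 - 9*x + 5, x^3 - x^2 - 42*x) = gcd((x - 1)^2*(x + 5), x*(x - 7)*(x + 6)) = 1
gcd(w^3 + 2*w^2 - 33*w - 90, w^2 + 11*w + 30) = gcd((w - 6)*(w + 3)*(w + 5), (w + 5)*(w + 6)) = w + 5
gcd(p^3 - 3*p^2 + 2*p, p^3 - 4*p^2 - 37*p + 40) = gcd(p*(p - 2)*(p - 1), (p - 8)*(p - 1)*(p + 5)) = p - 1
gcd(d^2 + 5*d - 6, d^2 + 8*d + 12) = d + 6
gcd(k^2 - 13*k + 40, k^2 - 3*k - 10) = k - 5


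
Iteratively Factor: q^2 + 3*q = (q)*(q + 3)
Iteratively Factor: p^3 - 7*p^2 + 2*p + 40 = (p - 5)*(p^2 - 2*p - 8) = (p - 5)*(p + 2)*(p - 4)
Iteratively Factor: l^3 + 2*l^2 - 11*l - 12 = (l - 3)*(l^2 + 5*l + 4) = (l - 3)*(l + 4)*(l + 1)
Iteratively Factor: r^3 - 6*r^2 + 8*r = (r - 4)*(r^2 - 2*r) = (r - 4)*(r - 2)*(r)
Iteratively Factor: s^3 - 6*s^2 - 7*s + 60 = (s - 4)*(s^2 - 2*s - 15) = (s - 4)*(s + 3)*(s - 5)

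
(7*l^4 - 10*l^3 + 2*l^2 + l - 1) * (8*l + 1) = 56*l^5 - 73*l^4 + 6*l^3 + 10*l^2 - 7*l - 1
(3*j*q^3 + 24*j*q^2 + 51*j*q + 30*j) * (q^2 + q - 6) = 3*j*q^5 + 27*j*q^4 + 57*j*q^3 - 63*j*q^2 - 276*j*q - 180*j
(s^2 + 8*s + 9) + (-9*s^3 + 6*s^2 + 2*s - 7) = -9*s^3 + 7*s^2 + 10*s + 2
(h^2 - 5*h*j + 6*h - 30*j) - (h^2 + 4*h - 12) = -5*h*j + 2*h - 30*j + 12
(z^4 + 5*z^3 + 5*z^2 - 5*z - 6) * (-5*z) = -5*z^5 - 25*z^4 - 25*z^3 + 25*z^2 + 30*z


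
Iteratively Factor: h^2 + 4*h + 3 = (h + 3)*(h + 1)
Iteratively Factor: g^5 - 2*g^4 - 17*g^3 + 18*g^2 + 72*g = (g + 2)*(g^4 - 4*g^3 - 9*g^2 + 36*g) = g*(g + 2)*(g^3 - 4*g^2 - 9*g + 36) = g*(g - 4)*(g + 2)*(g^2 - 9) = g*(g - 4)*(g - 3)*(g + 2)*(g + 3)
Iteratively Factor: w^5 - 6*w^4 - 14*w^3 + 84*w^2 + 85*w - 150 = (w + 3)*(w^4 - 9*w^3 + 13*w^2 + 45*w - 50) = (w - 5)*(w + 3)*(w^3 - 4*w^2 - 7*w + 10) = (w - 5)*(w + 2)*(w + 3)*(w^2 - 6*w + 5) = (w - 5)^2*(w + 2)*(w + 3)*(w - 1)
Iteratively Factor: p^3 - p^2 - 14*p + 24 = (p - 3)*(p^2 + 2*p - 8) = (p - 3)*(p + 4)*(p - 2)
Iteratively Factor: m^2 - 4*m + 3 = (m - 1)*(m - 3)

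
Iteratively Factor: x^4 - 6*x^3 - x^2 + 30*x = (x - 5)*(x^3 - x^2 - 6*x) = (x - 5)*(x - 3)*(x^2 + 2*x) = x*(x - 5)*(x - 3)*(x + 2)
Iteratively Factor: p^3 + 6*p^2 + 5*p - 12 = (p - 1)*(p^2 + 7*p + 12) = (p - 1)*(p + 3)*(p + 4)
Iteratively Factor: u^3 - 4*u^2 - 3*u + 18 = (u + 2)*(u^2 - 6*u + 9) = (u - 3)*(u + 2)*(u - 3)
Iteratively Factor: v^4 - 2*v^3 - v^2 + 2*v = (v)*(v^3 - 2*v^2 - v + 2) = v*(v + 1)*(v^2 - 3*v + 2) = v*(v - 2)*(v + 1)*(v - 1)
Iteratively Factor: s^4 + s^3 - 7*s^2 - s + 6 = (s - 2)*(s^3 + 3*s^2 - s - 3) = (s - 2)*(s - 1)*(s^2 + 4*s + 3) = (s - 2)*(s - 1)*(s + 1)*(s + 3)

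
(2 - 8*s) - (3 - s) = -7*s - 1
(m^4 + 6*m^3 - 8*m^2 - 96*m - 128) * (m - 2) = m^5 + 4*m^4 - 20*m^3 - 80*m^2 + 64*m + 256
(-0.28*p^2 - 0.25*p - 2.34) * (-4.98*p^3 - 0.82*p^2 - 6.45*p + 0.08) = 1.3944*p^5 + 1.4746*p^4 + 13.6642*p^3 + 3.5089*p^2 + 15.073*p - 0.1872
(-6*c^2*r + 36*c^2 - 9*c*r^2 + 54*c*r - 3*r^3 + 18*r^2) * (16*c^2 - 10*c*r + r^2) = -96*c^4*r + 576*c^4 - 84*c^3*r^2 + 504*c^3*r + 36*c^2*r^3 - 216*c^2*r^2 + 21*c*r^4 - 126*c*r^3 - 3*r^5 + 18*r^4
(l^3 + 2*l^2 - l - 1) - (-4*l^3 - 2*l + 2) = 5*l^3 + 2*l^2 + l - 3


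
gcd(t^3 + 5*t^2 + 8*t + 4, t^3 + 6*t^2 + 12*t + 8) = t^2 + 4*t + 4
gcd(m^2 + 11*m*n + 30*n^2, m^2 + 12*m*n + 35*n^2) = m + 5*n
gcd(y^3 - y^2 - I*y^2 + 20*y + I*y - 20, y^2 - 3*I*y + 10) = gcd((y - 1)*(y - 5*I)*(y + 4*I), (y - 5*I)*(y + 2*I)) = y - 5*I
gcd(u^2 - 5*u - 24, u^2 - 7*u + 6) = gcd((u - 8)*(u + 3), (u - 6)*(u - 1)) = 1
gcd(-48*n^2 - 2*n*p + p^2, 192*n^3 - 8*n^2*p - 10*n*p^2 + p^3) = -8*n + p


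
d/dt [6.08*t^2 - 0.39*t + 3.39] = 12.16*t - 0.39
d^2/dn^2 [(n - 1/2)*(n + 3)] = 2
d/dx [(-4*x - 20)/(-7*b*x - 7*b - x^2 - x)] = 4*(7*b*x + 7*b + x^2 + x - (x + 5)*(7*b + 2*x + 1))/(7*b*x + 7*b + x^2 + x)^2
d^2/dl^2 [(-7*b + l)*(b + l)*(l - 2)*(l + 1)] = -14*b^2 - 36*b*l + 12*b + 12*l^2 - 6*l - 4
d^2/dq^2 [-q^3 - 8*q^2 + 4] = -6*q - 16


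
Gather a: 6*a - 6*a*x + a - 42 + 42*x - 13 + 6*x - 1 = a*(7 - 6*x) + 48*x - 56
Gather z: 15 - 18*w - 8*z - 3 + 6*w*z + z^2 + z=-18*w + z^2 + z*(6*w - 7) + 12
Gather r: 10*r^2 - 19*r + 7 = 10*r^2 - 19*r + 7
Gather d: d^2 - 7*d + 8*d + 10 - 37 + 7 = d^2 + d - 20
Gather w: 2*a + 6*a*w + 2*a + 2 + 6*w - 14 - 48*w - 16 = 4*a + w*(6*a - 42) - 28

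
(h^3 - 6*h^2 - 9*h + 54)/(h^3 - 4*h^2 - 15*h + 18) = (h - 3)/(h - 1)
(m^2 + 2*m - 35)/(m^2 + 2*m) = (m^2 + 2*m - 35)/(m*(m + 2))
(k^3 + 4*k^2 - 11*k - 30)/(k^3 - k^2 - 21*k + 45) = (k + 2)/(k - 3)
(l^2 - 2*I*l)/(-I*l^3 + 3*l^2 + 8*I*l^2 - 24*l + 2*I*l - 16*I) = l*(I*l + 2)/(l^3 + l^2*(-8 + 3*I) - 2*l*(1 + 12*I) + 16)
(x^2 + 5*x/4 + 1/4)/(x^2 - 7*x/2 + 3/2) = (4*x^2 + 5*x + 1)/(2*(2*x^2 - 7*x + 3))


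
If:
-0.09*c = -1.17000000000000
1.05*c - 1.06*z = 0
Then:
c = 13.00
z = 12.88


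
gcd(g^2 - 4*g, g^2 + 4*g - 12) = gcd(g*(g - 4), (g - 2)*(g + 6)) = 1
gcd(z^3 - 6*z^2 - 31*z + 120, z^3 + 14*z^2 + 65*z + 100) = z + 5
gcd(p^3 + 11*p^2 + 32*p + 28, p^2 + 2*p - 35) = p + 7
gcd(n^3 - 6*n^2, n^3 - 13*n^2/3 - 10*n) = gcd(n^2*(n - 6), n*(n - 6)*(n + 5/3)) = n^2 - 6*n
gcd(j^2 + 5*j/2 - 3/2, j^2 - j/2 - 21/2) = j + 3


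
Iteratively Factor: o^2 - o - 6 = (o + 2)*(o - 3)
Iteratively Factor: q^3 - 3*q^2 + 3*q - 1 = (q - 1)*(q^2 - 2*q + 1) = (q - 1)^2*(q - 1)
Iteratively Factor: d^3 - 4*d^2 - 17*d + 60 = (d + 4)*(d^2 - 8*d + 15) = (d - 5)*(d + 4)*(d - 3)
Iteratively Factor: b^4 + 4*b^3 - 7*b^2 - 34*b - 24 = (b + 2)*(b^3 + 2*b^2 - 11*b - 12) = (b + 2)*(b + 4)*(b^2 - 2*b - 3) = (b - 3)*(b + 2)*(b + 4)*(b + 1)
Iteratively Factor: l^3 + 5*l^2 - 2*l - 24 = (l - 2)*(l^2 + 7*l + 12) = (l - 2)*(l + 3)*(l + 4)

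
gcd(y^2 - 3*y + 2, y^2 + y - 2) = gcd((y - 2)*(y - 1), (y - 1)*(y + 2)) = y - 1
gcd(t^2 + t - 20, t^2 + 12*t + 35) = t + 5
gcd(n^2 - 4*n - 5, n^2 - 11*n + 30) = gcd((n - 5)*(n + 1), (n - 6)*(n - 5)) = n - 5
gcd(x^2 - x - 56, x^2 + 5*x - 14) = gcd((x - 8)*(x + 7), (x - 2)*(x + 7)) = x + 7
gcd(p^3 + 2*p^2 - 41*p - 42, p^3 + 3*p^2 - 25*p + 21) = p + 7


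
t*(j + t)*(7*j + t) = 7*j^2*t + 8*j*t^2 + t^3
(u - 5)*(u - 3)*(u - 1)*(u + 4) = u^4 - 5*u^3 - 13*u^2 + 77*u - 60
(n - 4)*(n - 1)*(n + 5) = n^3 - 21*n + 20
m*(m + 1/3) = m^2 + m/3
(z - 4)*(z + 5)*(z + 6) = z^3 + 7*z^2 - 14*z - 120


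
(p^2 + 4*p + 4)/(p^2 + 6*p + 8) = (p + 2)/(p + 4)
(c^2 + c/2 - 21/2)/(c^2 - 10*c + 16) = (2*c^2 + c - 21)/(2*(c^2 - 10*c + 16))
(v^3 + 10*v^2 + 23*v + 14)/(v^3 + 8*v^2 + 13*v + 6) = (v^2 + 9*v + 14)/(v^2 + 7*v + 6)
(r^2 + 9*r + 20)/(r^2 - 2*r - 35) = (r + 4)/(r - 7)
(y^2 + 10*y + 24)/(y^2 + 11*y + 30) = (y + 4)/(y + 5)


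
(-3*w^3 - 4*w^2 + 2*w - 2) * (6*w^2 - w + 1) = -18*w^5 - 21*w^4 + 13*w^3 - 18*w^2 + 4*w - 2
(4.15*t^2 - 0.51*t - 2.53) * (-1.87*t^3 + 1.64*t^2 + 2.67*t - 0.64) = -7.7605*t^5 + 7.7597*t^4 + 14.9752*t^3 - 8.1669*t^2 - 6.4287*t + 1.6192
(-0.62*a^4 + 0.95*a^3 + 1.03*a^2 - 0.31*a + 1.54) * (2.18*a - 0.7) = -1.3516*a^5 + 2.505*a^4 + 1.5804*a^3 - 1.3968*a^2 + 3.5742*a - 1.078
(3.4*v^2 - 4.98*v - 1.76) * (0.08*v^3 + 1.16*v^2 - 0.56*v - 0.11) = 0.272*v^5 + 3.5456*v^4 - 7.8216*v^3 + 0.373200000000001*v^2 + 1.5334*v + 0.1936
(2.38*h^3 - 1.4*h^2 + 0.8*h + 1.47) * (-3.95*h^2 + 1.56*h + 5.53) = -9.401*h^5 + 9.2428*h^4 + 7.8174*h^3 - 12.3005*h^2 + 6.7172*h + 8.1291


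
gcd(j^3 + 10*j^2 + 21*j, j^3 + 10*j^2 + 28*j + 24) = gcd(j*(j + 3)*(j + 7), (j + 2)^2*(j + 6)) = 1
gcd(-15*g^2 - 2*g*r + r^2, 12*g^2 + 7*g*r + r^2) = 3*g + r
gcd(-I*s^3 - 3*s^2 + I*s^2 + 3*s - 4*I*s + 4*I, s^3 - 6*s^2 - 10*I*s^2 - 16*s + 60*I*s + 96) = 1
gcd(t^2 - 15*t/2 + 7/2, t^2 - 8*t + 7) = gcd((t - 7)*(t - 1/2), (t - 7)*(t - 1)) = t - 7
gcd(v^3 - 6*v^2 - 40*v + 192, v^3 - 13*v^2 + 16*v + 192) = v - 8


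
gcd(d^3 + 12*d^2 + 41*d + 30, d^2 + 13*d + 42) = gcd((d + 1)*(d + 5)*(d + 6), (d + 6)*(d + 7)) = d + 6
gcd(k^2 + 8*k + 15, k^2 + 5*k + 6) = k + 3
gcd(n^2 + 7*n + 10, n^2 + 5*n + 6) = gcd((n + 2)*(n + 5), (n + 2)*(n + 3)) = n + 2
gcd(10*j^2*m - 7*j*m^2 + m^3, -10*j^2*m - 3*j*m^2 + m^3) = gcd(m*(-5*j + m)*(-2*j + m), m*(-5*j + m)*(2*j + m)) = 5*j*m - m^2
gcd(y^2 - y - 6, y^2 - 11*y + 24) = y - 3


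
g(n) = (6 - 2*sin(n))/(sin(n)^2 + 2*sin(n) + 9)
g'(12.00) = -0.29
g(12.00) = 0.86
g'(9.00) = 0.32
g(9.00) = 0.52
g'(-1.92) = 0.09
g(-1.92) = 0.98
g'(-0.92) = -0.18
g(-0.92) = 0.94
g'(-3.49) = 0.33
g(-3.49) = 0.54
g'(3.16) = 0.37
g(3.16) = 0.67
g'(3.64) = 0.31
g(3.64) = 0.84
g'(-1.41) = -0.04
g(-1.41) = 1.00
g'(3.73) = 0.28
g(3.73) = 0.87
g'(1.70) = 0.04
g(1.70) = 0.34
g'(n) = (6 - 2*sin(n))*(-2*sin(n)*cos(n) - 2*cos(n))/(sin(n)^2 + 2*sin(n) + 9)^2 - 2*cos(n)/(sin(n)^2 + 2*sin(n) + 9)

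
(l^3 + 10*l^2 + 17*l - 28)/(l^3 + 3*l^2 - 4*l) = (l + 7)/l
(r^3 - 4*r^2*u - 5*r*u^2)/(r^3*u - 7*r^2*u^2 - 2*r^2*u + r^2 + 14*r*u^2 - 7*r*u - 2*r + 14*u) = r*(r^2 - 4*r*u - 5*u^2)/(r^3*u - 7*r^2*u^2 - 2*r^2*u + r^2 + 14*r*u^2 - 7*r*u - 2*r + 14*u)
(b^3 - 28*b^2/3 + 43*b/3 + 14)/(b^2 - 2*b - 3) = (3*b^2 - 19*b - 14)/(3*(b + 1))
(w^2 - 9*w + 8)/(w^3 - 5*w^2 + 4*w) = (w - 8)/(w*(w - 4))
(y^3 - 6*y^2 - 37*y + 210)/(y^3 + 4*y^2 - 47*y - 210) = (y - 5)/(y + 5)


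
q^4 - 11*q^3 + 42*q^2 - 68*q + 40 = (q - 5)*(q - 2)^3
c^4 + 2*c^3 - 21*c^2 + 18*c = c*(c - 3)*(c - 1)*(c + 6)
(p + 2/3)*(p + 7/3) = p^2 + 3*p + 14/9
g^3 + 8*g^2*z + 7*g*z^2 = g*(g + z)*(g + 7*z)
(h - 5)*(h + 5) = h^2 - 25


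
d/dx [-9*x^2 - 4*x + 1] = -18*x - 4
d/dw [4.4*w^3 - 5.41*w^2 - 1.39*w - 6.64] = 13.2*w^2 - 10.82*w - 1.39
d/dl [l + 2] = 1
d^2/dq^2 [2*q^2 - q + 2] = 4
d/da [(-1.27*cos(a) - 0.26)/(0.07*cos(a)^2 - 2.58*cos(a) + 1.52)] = (-0.0889*cos(a)^2 - 0.0364*cos(a) + 2.6012)*sin(a)/(0.0049*cos(a)^4 - 0.3612*cos(a)^3 + 6.8692*cos(a)^2 - 7.8432*cos(a) + 2.3104)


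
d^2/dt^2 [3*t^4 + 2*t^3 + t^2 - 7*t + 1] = 36*t^2 + 12*t + 2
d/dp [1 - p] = -1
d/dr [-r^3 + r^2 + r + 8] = -3*r^2 + 2*r + 1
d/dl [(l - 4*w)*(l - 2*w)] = 2*l - 6*w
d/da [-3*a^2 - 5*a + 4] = -6*a - 5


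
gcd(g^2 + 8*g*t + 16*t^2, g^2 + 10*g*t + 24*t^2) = g + 4*t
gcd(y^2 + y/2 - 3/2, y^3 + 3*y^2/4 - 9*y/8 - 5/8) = y - 1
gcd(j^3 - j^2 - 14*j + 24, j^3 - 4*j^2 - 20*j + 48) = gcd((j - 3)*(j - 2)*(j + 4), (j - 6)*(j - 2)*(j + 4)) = j^2 + 2*j - 8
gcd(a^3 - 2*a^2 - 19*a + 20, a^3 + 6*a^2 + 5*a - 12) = a^2 + 3*a - 4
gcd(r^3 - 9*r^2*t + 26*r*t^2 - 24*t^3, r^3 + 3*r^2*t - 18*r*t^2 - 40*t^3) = r - 4*t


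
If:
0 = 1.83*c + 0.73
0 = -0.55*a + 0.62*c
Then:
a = -0.45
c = -0.40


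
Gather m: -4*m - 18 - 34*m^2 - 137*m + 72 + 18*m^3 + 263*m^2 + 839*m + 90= 18*m^3 + 229*m^2 + 698*m + 144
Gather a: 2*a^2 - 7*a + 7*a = 2*a^2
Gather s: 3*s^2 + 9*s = 3*s^2 + 9*s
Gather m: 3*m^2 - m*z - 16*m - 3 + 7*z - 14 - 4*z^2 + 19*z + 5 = 3*m^2 + m*(-z - 16) - 4*z^2 + 26*z - 12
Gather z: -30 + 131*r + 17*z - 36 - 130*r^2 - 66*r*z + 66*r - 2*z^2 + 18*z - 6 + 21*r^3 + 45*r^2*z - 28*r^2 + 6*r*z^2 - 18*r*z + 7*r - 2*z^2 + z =21*r^3 - 158*r^2 + 204*r + z^2*(6*r - 4) + z*(45*r^2 - 84*r + 36) - 72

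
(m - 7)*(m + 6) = m^2 - m - 42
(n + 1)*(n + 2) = n^2 + 3*n + 2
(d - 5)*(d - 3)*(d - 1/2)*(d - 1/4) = d^4 - 35*d^3/4 + 169*d^2/8 - 49*d/4 + 15/8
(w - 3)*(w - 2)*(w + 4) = w^3 - w^2 - 14*w + 24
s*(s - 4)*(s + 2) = s^3 - 2*s^2 - 8*s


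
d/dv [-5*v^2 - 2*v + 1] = -10*v - 2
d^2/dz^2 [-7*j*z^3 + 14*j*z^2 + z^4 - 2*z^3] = -42*j*z + 28*j + 12*z^2 - 12*z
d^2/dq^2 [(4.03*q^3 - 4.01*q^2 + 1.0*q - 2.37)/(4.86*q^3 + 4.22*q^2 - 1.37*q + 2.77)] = (-354.733344*q^6 + 302.712876*q^5 - 1359.914508*q^4 - 98.4633339999999*q^3 - 130.615962*q^2 + 389.038314*q - 7.43560799999999)/(114.791256*q^9 + 299.024136*q^8 + 162.569916*q^7 + 102.8447*q^6 + 295.035582*q^5 + 61.090074*q^4 + 13.212661*q^3 + 112.735953*q^2 - 31.535619*q + 21.253933)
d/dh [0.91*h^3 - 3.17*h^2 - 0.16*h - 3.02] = 2.73*h^2 - 6.34*h - 0.16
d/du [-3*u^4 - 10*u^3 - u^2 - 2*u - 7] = -12*u^3 - 30*u^2 - 2*u - 2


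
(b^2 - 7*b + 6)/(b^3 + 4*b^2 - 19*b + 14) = (b - 6)/(b^2 + 5*b - 14)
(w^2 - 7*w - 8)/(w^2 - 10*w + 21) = (w^2 - 7*w - 8)/(w^2 - 10*w + 21)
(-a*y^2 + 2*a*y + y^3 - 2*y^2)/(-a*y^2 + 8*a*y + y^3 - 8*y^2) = (y - 2)/(y - 8)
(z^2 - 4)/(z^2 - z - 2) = (z + 2)/(z + 1)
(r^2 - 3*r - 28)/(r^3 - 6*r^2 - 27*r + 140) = (r + 4)/(r^2 + r - 20)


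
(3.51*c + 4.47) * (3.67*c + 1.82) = 12.8817*c^2 + 22.7931*c + 8.1354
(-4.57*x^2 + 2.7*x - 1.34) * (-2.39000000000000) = 10.9223*x^2 - 6.453*x + 3.2026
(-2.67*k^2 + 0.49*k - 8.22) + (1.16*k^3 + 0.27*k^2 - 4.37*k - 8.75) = 1.16*k^3 - 2.4*k^2 - 3.88*k - 16.97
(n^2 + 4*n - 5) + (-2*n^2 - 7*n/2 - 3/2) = -n^2 + n/2 - 13/2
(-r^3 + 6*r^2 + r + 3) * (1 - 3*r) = 3*r^4 - 19*r^3 + 3*r^2 - 8*r + 3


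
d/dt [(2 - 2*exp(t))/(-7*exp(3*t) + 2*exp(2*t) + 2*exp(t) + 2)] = 2*(-(1 - exp(t))*(-21*exp(2*t) + 4*exp(t) + 2) + 7*exp(3*t) - 2*exp(2*t) - 2*exp(t) - 2)*exp(t)/(-7*exp(3*t) + 2*exp(2*t) + 2*exp(t) + 2)^2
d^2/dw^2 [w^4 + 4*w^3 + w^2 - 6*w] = 12*w^2 + 24*w + 2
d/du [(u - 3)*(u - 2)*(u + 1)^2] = 4*u^3 - 9*u^2 - 6*u + 7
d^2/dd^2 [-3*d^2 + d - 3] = -6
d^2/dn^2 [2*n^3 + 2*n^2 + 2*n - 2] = 12*n + 4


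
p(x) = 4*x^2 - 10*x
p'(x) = 8*x - 10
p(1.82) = -4.95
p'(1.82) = 4.56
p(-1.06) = 15.09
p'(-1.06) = -18.48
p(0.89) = -5.73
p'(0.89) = -2.88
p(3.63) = 16.41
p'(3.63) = 19.04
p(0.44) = -3.63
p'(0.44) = -6.48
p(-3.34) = 78.02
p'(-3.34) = -36.72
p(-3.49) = 83.62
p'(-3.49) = -37.92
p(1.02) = -6.04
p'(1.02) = -1.84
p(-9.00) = 414.00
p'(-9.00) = -82.00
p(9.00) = 234.00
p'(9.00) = 62.00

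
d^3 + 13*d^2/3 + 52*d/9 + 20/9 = (d + 2/3)*(d + 5/3)*(d + 2)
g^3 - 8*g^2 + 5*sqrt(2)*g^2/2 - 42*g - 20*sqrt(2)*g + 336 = (g - 8)*(g - 7*sqrt(2)/2)*(g + 6*sqrt(2))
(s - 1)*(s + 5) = s^2 + 4*s - 5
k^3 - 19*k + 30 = (k - 3)*(k - 2)*(k + 5)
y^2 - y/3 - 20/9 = (y - 5/3)*(y + 4/3)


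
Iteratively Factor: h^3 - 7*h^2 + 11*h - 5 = (h - 1)*(h^2 - 6*h + 5) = (h - 1)^2*(h - 5)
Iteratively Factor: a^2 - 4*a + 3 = (a - 3)*(a - 1)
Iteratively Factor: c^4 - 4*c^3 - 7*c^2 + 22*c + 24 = (c - 4)*(c^3 - 7*c - 6) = (c - 4)*(c + 2)*(c^2 - 2*c - 3) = (c - 4)*(c + 1)*(c + 2)*(c - 3)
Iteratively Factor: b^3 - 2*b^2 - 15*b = (b)*(b^2 - 2*b - 15) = b*(b - 5)*(b + 3)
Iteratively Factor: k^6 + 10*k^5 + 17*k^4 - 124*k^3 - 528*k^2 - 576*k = (k + 3)*(k^5 + 7*k^4 - 4*k^3 - 112*k^2 - 192*k) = (k - 4)*(k + 3)*(k^4 + 11*k^3 + 40*k^2 + 48*k) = (k - 4)*(k + 3)*(k + 4)*(k^3 + 7*k^2 + 12*k) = k*(k - 4)*(k + 3)*(k + 4)*(k^2 + 7*k + 12) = k*(k - 4)*(k + 3)*(k + 4)^2*(k + 3)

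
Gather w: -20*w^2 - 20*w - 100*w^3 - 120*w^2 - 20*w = -100*w^3 - 140*w^2 - 40*w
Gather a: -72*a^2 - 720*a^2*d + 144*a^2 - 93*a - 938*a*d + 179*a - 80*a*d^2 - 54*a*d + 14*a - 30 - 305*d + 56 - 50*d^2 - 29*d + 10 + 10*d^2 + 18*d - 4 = a^2*(72 - 720*d) + a*(-80*d^2 - 992*d + 100) - 40*d^2 - 316*d + 32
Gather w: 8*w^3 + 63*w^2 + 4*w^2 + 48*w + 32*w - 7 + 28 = 8*w^3 + 67*w^2 + 80*w + 21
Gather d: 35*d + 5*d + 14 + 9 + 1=40*d + 24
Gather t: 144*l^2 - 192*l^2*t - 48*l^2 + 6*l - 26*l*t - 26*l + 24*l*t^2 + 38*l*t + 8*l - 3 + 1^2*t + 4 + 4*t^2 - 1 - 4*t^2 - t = 96*l^2 + 24*l*t^2 - 12*l + t*(-192*l^2 + 12*l)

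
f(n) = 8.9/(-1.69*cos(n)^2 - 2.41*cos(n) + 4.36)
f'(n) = 8.9*(-3.38*sin(n)*cos(n) - 2.41*sin(n))/(-1.69*cos(n)^2 - 2.41*cos(n) + 4.36)^2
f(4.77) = 2.11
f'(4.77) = 1.30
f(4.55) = 1.89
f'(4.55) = 0.74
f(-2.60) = 1.72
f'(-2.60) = -0.08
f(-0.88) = 4.16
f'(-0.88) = 6.85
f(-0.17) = 25.94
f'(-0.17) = 73.43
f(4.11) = 1.72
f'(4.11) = 0.14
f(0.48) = 9.97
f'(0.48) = -27.89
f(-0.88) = 4.16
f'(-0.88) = 6.85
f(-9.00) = 1.73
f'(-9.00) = -0.09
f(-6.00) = 18.24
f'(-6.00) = -59.07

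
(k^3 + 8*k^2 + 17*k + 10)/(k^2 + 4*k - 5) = (k^2 + 3*k + 2)/(k - 1)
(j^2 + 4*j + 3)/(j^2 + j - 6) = (j + 1)/(j - 2)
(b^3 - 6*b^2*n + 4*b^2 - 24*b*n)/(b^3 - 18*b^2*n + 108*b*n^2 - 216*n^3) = b*(b + 4)/(b^2 - 12*b*n + 36*n^2)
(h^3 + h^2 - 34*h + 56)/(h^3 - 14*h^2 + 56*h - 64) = (h + 7)/(h - 8)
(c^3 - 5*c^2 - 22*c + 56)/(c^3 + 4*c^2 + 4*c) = (c^3 - 5*c^2 - 22*c + 56)/(c*(c^2 + 4*c + 4))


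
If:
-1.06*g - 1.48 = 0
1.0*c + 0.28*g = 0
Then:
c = 0.39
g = -1.40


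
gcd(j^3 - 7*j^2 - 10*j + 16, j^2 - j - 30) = 1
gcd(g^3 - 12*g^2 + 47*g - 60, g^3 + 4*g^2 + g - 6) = 1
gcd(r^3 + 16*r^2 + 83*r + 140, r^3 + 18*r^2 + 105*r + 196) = r^2 + 11*r + 28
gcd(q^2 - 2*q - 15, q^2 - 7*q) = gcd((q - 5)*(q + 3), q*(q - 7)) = 1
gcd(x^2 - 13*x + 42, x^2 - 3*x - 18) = x - 6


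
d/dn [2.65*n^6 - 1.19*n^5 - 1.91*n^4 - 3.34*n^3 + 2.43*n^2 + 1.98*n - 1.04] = 15.9*n^5 - 5.95*n^4 - 7.64*n^3 - 10.02*n^2 + 4.86*n + 1.98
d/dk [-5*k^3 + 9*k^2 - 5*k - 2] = -15*k^2 + 18*k - 5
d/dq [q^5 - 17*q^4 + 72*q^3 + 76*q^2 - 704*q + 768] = 5*q^4 - 68*q^3 + 216*q^2 + 152*q - 704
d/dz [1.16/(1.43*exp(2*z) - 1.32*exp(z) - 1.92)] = (1.5312 - 3.3176*exp(z))*exp(z)/(-1.43*exp(2*z) + 1.32*exp(z) + 1.92)^2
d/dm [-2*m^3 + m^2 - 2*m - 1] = -6*m^2 + 2*m - 2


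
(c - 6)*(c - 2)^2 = c^3 - 10*c^2 + 28*c - 24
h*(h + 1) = h^2 + h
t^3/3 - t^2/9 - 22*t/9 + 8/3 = (t/3 + 1)*(t - 2)*(t - 4/3)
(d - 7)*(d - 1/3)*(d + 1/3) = d^3 - 7*d^2 - d/9 + 7/9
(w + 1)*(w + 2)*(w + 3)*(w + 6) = w^4 + 12*w^3 + 47*w^2 + 72*w + 36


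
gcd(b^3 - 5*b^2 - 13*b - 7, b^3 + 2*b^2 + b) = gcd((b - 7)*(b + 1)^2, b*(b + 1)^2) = b^2 + 2*b + 1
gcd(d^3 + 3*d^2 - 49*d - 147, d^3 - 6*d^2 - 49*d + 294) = d^2 - 49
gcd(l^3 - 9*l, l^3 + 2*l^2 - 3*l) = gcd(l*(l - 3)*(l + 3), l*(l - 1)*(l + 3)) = l^2 + 3*l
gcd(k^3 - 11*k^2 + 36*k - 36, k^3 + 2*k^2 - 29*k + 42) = k^2 - 5*k + 6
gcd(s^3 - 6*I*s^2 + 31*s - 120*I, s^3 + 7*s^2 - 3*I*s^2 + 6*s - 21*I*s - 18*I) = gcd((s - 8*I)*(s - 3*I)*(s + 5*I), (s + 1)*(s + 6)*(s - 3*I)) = s - 3*I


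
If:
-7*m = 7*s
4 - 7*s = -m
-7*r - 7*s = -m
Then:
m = -1/2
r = -4/7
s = 1/2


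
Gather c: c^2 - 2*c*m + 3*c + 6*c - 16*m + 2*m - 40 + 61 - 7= c^2 + c*(9 - 2*m) - 14*m + 14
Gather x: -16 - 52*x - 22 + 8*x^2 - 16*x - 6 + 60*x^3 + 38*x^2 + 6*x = 60*x^3 + 46*x^2 - 62*x - 44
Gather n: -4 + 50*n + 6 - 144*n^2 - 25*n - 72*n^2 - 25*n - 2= -216*n^2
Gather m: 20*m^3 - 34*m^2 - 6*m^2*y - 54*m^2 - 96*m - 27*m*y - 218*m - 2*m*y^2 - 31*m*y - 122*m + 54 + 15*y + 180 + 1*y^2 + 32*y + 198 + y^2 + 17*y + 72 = 20*m^3 + m^2*(-6*y - 88) + m*(-2*y^2 - 58*y - 436) + 2*y^2 + 64*y + 504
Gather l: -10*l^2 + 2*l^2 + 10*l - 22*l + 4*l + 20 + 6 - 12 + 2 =-8*l^2 - 8*l + 16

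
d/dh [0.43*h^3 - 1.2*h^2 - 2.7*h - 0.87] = 1.29*h^2 - 2.4*h - 2.7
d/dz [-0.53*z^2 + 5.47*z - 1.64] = 5.47 - 1.06*z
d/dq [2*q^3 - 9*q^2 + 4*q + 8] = 6*q^2 - 18*q + 4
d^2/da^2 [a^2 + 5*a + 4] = 2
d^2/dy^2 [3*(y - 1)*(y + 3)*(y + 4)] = 18*y + 36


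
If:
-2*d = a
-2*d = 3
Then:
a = 3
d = -3/2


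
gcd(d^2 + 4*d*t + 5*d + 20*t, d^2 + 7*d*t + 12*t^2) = d + 4*t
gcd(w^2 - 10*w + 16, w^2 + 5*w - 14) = w - 2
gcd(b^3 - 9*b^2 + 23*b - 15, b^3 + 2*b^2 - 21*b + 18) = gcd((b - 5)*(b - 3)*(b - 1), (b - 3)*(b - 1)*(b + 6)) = b^2 - 4*b + 3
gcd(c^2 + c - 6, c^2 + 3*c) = c + 3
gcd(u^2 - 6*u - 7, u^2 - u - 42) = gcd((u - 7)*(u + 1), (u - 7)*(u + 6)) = u - 7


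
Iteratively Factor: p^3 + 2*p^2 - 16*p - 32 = (p + 4)*(p^2 - 2*p - 8) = (p - 4)*(p + 4)*(p + 2)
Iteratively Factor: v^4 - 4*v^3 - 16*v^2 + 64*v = (v + 4)*(v^3 - 8*v^2 + 16*v) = (v - 4)*(v + 4)*(v^2 - 4*v) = v*(v - 4)*(v + 4)*(v - 4)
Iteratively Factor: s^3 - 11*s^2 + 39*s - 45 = (s - 3)*(s^2 - 8*s + 15) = (s - 3)^2*(s - 5)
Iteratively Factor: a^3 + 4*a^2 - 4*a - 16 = (a - 2)*(a^2 + 6*a + 8) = (a - 2)*(a + 4)*(a + 2)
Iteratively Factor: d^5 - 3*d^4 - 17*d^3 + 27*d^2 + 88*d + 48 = (d - 4)*(d^4 + d^3 - 13*d^2 - 25*d - 12) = (d - 4)*(d + 1)*(d^3 - 13*d - 12) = (d - 4)^2*(d + 1)*(d^2 + 4*d + 3) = (d - 4)^2*(d + 1)^2*(d + 3)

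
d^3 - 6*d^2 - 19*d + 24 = (d - 8)*(d - 1)*(d + 3)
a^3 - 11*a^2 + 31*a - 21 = (a - 7)*(a - 3)*(a - 1)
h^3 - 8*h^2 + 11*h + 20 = (h - 5)*(h - 4)*(h + 1)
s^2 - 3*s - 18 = (s - 6)*(s + 3)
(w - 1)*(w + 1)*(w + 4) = w^3 + 4*w^2 - w - 4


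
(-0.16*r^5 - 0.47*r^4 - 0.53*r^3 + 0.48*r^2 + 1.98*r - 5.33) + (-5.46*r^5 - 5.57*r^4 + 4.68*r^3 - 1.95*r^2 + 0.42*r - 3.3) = -5.62*r^5 - 6.04*r^4 + 4.15*r^3 - 1.47*r^2 + 2.4*r - 8.63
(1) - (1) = 0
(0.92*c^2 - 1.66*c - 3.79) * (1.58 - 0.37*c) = -0.3404*c^3 + 2.0678*c^2 - 1.2205*c - 5.9882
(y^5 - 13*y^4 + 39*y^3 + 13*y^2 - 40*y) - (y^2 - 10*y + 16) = y^5 - 13*y^4 + 39*y^3 + 12*y^2 - 30*y - 16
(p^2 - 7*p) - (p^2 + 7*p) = -14*p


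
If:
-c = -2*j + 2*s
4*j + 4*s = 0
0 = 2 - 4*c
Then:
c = 1/2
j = 1/8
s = -1/8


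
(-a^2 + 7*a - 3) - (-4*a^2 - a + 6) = 3*a^2 + 8*a - 9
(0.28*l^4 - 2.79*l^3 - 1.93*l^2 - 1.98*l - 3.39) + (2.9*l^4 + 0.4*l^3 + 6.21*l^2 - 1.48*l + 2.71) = 3.18*l^4 - 2.39*l^3 + 4.28*l^2 - 3.46*l - 0.68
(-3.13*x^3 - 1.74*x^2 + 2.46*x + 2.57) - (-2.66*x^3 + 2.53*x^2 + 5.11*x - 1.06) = -0.47*x^3 - 4.27*x^2 - 2.65*x + 3.63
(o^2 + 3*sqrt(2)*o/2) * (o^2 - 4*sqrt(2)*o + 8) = o^4 - 5*sqrt(2)*o^3/2 - 4*o^2 + 12*sqrt(2)*o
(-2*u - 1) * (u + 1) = -2*u^2 - 3*u - 1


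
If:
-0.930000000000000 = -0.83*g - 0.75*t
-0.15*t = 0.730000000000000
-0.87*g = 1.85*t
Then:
No Solution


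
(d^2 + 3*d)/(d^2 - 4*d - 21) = d/(d - 7)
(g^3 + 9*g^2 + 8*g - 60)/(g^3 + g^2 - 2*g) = (g^3 + 9*g^2 + 8*g - 60)/(g*(g^2 + g - 2))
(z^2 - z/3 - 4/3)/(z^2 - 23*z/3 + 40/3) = (3*z^2 - z - 4)/(3*z^2 - 23*z + 40)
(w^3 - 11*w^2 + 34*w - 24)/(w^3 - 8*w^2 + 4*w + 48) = (w - 1)/(w + 2)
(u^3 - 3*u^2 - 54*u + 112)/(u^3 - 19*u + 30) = (u^2 - u - 56)/(u^2 + 2*u - 15)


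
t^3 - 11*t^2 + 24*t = t*(t - 8)*(t - 3)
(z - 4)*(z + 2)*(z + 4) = z^3 + 2*z^2 - 16*z - 32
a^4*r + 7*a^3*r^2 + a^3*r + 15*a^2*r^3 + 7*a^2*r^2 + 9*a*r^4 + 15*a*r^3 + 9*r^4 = (a + r)*(a + 3*r)^2*(a*r + r)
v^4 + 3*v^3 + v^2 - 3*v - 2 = (v - 1)*(v + 1)^2*(v + 2)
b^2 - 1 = (b - 1)*(b + 1)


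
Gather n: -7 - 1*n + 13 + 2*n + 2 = n + 8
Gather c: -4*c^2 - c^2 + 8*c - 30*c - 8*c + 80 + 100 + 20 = -5*c^2 - 30*c + 200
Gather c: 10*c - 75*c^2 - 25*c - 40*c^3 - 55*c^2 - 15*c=-40*c^3 - 130*c^2 - 30*c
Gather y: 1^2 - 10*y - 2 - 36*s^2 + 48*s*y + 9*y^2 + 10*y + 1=-36*s^2 + 48*s*y + 9*y^2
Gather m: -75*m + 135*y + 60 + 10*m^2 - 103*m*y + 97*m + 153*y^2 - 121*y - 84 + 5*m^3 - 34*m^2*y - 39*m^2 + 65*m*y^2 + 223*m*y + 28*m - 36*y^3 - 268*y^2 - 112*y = 5*m^3 + m^2*(-34*y - 29) + m*(65*y^2 + 120*y + 50) - 36*y^3 - 115*y^2 - 98*y - 24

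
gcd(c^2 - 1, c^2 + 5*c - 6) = c - 1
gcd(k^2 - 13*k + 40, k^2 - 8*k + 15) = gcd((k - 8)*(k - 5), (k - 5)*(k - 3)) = k - 5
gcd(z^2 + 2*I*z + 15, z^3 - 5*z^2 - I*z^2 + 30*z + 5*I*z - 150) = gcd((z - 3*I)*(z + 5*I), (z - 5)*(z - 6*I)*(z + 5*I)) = z + 5*I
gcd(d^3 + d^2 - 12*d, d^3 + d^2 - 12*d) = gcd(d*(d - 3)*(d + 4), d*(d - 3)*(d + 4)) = d^3 + d^2 - 12*d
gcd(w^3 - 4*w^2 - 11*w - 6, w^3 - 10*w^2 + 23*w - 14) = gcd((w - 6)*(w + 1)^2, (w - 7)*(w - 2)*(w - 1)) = 1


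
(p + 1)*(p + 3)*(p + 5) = p^3 + 9*p^2 + 23*p + 15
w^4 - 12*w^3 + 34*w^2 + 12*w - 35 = (w - 7)*(w - 5)*(w - 1)*(w + 1)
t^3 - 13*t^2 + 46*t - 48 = (t - 8)*(t - 3)*(t - 2)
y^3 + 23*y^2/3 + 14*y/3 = y*(y + 2/3)*(y + 7)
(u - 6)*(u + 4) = u^2 - 2*u - 24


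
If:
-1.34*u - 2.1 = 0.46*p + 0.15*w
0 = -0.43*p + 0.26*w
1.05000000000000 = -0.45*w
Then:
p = -1.41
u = -0.82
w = -2.33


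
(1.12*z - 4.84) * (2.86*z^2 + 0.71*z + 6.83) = 3.2032*z^3 - 13.0472*z^2 + 4.2132*z - 33.0572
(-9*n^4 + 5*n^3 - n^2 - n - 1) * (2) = -18*n^4 + 10*n^3 - 2*n^2 - 2*n - 2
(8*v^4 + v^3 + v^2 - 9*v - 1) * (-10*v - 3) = -80*v^5 - 34*v^4 - 13*v^3 + 87*v^2 + 37*v + 3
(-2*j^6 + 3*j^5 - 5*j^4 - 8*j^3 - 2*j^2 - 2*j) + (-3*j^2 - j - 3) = -2*j^6 + 3*j^5 - 5*j^4 - 8*j^3 - 5*j^2 - 3*j - 3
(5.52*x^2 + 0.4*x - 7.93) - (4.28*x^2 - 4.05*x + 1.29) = 1.24*x^2 + 4.45*x - 9.22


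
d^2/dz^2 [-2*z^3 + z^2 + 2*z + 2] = 2 - 12*z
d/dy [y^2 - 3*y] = 2*y - 3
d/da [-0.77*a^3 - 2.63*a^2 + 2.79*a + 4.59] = -2.31*a^2 - 5.26*a + 2.79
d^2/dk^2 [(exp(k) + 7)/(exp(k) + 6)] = (exp(k) - 6)*exp(k)/(exp(3*k) + 18*exp(2*k) + 108*exp(k) + 216)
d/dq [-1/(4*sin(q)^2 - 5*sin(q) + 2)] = (8*sin(q) - 5)*cos(q)/(4*sin(q)^2 - 5*sin(q) + 2)^2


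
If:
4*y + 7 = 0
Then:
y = -7/4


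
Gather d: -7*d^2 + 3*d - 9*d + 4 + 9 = -7*d^2 - 6*d + 13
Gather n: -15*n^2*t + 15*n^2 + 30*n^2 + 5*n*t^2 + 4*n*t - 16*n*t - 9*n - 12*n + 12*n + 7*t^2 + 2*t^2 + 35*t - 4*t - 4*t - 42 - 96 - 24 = n^2*(45 - 15*t) + n*(5*t^2 - 12*t - 9) + 9*t^2 + 27*t - 162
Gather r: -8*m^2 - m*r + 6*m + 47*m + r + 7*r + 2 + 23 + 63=-8*m^2 + 53*m + r*(8 - m) + 88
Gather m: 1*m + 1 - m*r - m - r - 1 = -m*r - r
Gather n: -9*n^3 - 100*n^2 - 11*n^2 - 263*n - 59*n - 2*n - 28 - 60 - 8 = -9*n^3 - 111*n^2 - 324*n - 96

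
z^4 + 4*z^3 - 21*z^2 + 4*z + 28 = (z - 2)^2*(z + 1)*(z + 7)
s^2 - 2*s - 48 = (s - 8)*(s + 6)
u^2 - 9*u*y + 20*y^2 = (u - 5*y)*(u - 4*y)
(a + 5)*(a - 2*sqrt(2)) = a^2 - 2*sqrt(2)*a + 5*a - 10*sqrt(2)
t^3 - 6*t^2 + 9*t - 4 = (t - 4)*(t - 1)^2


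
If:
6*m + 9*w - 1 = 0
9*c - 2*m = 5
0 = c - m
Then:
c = 5/7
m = 5/7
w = -23/63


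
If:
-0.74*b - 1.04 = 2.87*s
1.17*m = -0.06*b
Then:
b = -3.87837837837838*s - 1.40540540540541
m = 0.198891198891199*s + 0.0720720720720721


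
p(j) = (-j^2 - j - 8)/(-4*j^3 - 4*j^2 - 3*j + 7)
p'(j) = (-2*j - 1)/(-4*j^3 - 4*j^2 - 3*j + 7) + (-j^2 - j - 8)*(12*j^2 + 8*j + 3)/(-4*j^3 - 4*j^2 - 3*j + 7)^2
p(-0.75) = -0.90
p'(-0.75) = -0.33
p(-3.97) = -0.10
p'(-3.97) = -0.04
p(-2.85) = -0.18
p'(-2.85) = -0.12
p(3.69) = 0.10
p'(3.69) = -0.04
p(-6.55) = -0.05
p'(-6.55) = -0.01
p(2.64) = 0.17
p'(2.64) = -0.12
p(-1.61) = -0.49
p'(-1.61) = -0.46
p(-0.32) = -1.01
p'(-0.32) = -0.27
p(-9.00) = -0.03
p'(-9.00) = 0.00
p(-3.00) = -0.16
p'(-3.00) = -0.10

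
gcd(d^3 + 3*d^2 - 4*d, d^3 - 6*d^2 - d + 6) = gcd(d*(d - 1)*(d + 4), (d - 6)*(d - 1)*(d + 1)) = d - 1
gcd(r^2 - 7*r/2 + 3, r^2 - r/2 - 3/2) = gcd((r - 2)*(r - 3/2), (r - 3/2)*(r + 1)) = r - 3/2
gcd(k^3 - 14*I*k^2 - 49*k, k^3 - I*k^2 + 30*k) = k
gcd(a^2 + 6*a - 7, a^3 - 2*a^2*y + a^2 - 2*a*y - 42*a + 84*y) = a + 7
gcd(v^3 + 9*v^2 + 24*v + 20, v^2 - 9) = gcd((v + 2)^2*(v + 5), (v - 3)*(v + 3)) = 1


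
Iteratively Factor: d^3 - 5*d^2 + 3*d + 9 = (d - 3)*(d^2 - 2*d - 3) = (d - 3)*(d + 1)*(d - 3)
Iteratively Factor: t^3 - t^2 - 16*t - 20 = (t + 2)*(t^2 - 3*t - 10) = (t - 5)*(t + 2)*(t + 2)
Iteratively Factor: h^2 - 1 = (h - 1)*(h + 1)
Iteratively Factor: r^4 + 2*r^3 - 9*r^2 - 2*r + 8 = (r - 2)*(r^3 + 4*r^2 - r - 4) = (r - 2)*(r + 4)*(r^2 - 1) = (r - 2)*(r - 1)*(r + 4)*(r + 1)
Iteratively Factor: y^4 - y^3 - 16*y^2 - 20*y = (y)*(y^3 - y^2 - 16*y - 20) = y*(y - 5)*(y^2 + 4*y + 4) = y*(y - 5)*(y + 2)*(y + 2)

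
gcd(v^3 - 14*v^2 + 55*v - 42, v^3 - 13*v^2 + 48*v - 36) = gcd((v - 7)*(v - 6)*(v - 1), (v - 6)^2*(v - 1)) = v^2 - 7*v + 6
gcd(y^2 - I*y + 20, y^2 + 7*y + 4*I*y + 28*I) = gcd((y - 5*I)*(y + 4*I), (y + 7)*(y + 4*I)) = y + 4*I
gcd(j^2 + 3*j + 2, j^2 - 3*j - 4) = j + 1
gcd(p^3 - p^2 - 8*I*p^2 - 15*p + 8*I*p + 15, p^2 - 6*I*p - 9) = p - 3*I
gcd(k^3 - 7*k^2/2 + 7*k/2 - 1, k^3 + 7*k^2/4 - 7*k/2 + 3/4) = k - 1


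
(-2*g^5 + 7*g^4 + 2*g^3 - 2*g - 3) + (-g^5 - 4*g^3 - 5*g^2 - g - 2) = -3*g^5 + 7*g^4 - 2*g^3 - 5*g^2 - 3*g - 5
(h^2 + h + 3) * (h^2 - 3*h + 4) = h^4 - 2*h^3 + 4*h^2 - 5*h + 12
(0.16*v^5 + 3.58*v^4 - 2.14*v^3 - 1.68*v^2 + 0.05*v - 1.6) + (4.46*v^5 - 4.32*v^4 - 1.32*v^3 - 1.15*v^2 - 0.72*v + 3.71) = 4.62*v^5 - 0.74*v^4 - 3.46*v^3 - 2.83*v^2 - 0.67*v + 2.11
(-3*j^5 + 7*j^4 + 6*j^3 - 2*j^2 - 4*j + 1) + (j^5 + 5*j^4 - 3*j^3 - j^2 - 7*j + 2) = -2*j^5 + 12*j^4 + 3*j^3 - 3*j^2 - 11*j + 3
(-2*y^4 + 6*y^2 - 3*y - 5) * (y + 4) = -2*y^5 - 8*y^4 + 6*y^3 + 21*y^2 - 17*y - 20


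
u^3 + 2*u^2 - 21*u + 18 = (u - 3)*(u - 1)*(u + 6)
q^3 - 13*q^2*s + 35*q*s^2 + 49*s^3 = (q - 7*s)^2*(q + s)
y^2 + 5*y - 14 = (y - 2)*(y + 7)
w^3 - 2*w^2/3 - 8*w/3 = w*(w - 2)*(w + 4/3)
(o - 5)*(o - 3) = o^2 - 8*o + 15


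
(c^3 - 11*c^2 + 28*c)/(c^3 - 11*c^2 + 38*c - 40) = c*(c - 7)/(c^2 - 7*c + 10)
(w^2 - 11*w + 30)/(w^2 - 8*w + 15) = (w - 6)/(w - 3)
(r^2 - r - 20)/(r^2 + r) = (r^2 - r - 20)/(r*(r + 1))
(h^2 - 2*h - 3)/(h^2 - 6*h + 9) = (h + 1)/(h - 3)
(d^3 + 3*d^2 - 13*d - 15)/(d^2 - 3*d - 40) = (d^2 - 2*d - 3)/(d - 8)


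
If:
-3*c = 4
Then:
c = -4/3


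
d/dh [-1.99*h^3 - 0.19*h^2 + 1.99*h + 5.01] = -5.97*h^2 - 0.38*h + 1.99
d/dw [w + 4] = 1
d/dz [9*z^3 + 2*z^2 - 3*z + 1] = 27*z^2 + 4*z - 3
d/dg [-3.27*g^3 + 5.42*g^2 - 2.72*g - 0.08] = -9.81*g^2 + 10.84*g - 2.72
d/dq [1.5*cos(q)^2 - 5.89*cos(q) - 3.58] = (5.89 - 3.0*cos(q))*sin(q)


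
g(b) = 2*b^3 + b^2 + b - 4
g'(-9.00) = 469.00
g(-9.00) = -1390.00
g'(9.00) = 505.00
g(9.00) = 1544.00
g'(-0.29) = 0.92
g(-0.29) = -4.25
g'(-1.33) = 8.95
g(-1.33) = -8.27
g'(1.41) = 15.75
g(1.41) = 5.00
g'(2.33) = 38.23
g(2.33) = 29.06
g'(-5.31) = 159.56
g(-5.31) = -280.56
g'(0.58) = 4.18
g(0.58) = -2.69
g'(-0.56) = 1.76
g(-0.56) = -4.60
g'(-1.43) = 10.41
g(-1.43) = -9.23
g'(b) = 6*b^2 + 2*b + 1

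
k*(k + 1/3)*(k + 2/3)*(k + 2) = k^4 + 3*k^3 + 20*k^2/9 + 4*k/9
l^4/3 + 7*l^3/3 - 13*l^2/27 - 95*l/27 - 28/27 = (l/3 + 1/3)*(l - 4/3)*(l + 1/3)*(l + 7)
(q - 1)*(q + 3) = q^2 + 2*q - 3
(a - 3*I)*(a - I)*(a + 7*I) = a^3 + 3*I*a^2 + 25*a - 21*I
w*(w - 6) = w^2 - 6*w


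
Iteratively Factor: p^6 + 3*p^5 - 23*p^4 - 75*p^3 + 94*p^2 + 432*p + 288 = (p + 4)*(p^5 - p^4 - 19*p^3 + p^2 + 90*p + 72) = (p + 3)*(p + 4)*(p^4 - 4*p^3 - 7*p^2 + 22*p + 24) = (p + 1)*(p + 3)*(p + 4)*(p^3 - 5*p^2 - 2*p + 24) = (p - 4)*(p + 1)*(p + 3)*(p + 4)*(p^2 - p - 6) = (p - 4)*(p - 3)*(p + 1)*(p + 3)*(p + 4)*(p + 2)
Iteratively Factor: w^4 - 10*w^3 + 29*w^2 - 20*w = (w - 4)*(w^3 - 6*w^2 + 5*w) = w*(w - 4)*(w^2 - 6*w + 5) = w*(w - 4)*(w - 1)*(w - 5)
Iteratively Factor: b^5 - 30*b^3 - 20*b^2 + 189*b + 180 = (b - 5)*(b^4 + 5*b^3 - 5*b^2 - 45*b - 36) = (b - 5)*(b + 3)*(b^3 + 2*b^2 - 11*b - 12) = (b - 5)*(b + 3)*(b + 4)*(b^2 - 2*b - 3) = (b - 5)*(b + 1)*(b + 3)*(b + 4)*(b - 3)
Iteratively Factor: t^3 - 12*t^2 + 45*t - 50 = (t - 2)*(t^2 - 10*t + 25) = (t - 5)*(t - 2)*(t - 5)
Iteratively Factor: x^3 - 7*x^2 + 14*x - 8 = (x - 1)*(x^2 - 6*x + 8) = (x - 4)*(x - 1)*(x - 2)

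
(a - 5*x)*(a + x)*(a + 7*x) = a^3 + 3*a^2*x - 33*a*x^2 - 35*x^3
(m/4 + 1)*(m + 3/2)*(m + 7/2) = m^3/4 + 9*m^2/4 + 101*m/16 + 21/4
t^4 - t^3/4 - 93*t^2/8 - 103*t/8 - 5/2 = (t - 4)*(t + 1/4)*(t + 1)*(t + 5/2)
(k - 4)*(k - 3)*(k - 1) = k^3 - 8*k^2 + 19*k - 12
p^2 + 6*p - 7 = (p - 1)*(p + 7)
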